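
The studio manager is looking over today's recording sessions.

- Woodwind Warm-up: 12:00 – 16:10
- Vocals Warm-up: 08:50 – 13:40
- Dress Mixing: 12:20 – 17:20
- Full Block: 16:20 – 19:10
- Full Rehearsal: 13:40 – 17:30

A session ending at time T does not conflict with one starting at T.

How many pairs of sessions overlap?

7

Sorted by start: Vocals Warm-up, Woodwind Warm-up, Dress Mixing, Full Rehearsal, Full Block.
Woodwind Warm-up starts before Vocals Warm-up ends → Vocals Warm-up and Woodwind Warm-up overlap.
Dress Mixing starts before Vocals Warm-up ends → Vocals Warm-up and Dress Mixing overlap.
Full Rehearsal starts exactly when Vocals Warm-up ends (back-to-back, no overlap), so nothing later overlaps Vocals Warm-up either.
Dress Mixing starts before Woodwind Warm-up ends → Woodwind Warm-up and Dress Mixing overlap.
Full Rehearsal starts before Woodwind Warm-up ends → Woodwind Warm-up and Full Rehearsal overlap.
Full Block starts after Woodwind Warm-up ends.
Full Rehearsal starts before Dress Mixing ends → Dress Mixing and Full Rehearsal overlap.
Full Block starts before Dress Mixing ends → Dress Mixing and Full Block overlap.
Full Block starts before Full Rehearsal ends → Full Rehearsal and Full Block overlap.
Overlapping pairs: Dress Mixing & Full Block, Dress Mixing & Full Rehearsal, Dress Mixing & Vocals Warm-up, Dress Mixing & Woodwind Warm-up, Full Block & Full Rehearsal, Full Rehearsal & Woodwind Warm-up, Vocals Warm-up & Woodwind Warm-up — 7 in total.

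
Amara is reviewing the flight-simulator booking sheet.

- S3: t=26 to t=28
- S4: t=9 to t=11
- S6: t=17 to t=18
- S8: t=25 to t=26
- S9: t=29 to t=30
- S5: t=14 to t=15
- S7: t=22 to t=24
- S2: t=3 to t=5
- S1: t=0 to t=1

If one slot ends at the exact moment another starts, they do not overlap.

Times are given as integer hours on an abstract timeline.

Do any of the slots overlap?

No

Two intervals overlap when each starts before the other ends.
Sorted by start: S1, S2, S4, S5, S6, S7, S8, S3, S9.
S2 starts after S1 ends, so nothing later overlaps S1 either.
S4 starts after S2 ends, so nothing later overlaps S2 either.
S5 starts after S4 ends, so nothing later overlaps S4 either.
S6 starts after S5 ends, so nothing later overlaps S5 either.
S7 starts after S6 ends, so nothing later overlaps S6 either.
S8 starts after S7 ends, so nothing later overlaps S7 either.
S3 starts exactly when S8 ends (back-to-back, no overlap), so nothing later overlaps S8 either.
S9 starts after S3 ends.
Every pair is clear; the schedule has no overlaps.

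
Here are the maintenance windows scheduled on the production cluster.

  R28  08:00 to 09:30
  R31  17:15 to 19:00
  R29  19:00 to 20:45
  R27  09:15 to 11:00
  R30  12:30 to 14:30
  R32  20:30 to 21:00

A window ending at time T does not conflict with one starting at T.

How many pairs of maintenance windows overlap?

2

Sorted by start: R28, R27, R30, R31, R29, R32.
R27 starts before R28 ends → R28 and R27 overlap.
R30 starts after R28 ends; R28 is clear from here.
R30 starts after R27 ends; R27 is clear from here.
R31 starts after R30 ends; R30 is clear from here.
R29 starts exactly when R31 ends (back-to-back, no overlap); R31 is clear from here.
R32 starts before R29 ends → R29 and R32 overlap.
Overlapping pairs: R27 & R28, R29 & R32 — 2 in total.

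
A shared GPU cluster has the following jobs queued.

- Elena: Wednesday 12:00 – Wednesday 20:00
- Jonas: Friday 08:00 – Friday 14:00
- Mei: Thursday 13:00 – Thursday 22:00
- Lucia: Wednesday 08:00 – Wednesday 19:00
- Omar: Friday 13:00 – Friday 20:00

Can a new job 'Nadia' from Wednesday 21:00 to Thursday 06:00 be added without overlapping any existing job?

Yes — the slot is free

Lucia: ends Wednesday 19:00 at or before Nadia starts Wednesday 21:00 → clear.
Elena: ends Wednesday 20:00 at or before Nadia starts Wednesday 21:00 → clear.
Mei: starts Thursday 13:00 at or after Nadia ends Thursday 06:00 → clear.
Jonas: starts Friday 08:00 at or after Nadia ends Thursday 06:00 → clear.
Omar: starts Friday 13:00 at or after Nadia ends Thursday 06:00 → clear.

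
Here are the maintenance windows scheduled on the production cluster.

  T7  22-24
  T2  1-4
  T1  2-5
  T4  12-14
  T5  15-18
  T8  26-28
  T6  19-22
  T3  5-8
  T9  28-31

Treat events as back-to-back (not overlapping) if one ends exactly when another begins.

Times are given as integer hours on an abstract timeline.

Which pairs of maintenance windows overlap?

T1 & T2

Sorted by start: T2, T1, T3, T4, T5, T6, T7, T8, T9.
T1 starts before T2 ends → T2 and T1 overlap.
T3 starts after T2 ends, so T2 has no further overlaps.
T3 starts exactly when T1 ends (back-to-back, no overlap), so T1 has no further overlaps.
T4 starts after T3 ends, so T3 has no further overlaps.
T5 starts after T4 ends, so T4 has no further overlaps.
T6 starts after T5 ends, so T5 has no further overlaps.
T7 starts exactly when T6 ends (back-to-back, no overlap), so T6 has no further overlaps.
T8 starts after T7 ends, so T7 has no further overlaps.
T9 starts exactly when T8 ends (back-to-back, no overlap).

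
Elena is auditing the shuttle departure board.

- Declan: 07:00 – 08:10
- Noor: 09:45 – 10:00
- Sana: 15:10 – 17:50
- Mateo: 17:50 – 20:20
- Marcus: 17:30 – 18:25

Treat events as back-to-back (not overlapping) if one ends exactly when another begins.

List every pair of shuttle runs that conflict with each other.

Sorted by start: Declan, Noor, Sana, Marcus, Mateo.
Noor starts after Declan ends — done with Declan.
Sana starts after Noor ends — done with Noor.
Marcus starts before Sana ends → Sana and Marcus overlap.
Mateo starts exactly when Sana ends (back-to-back, no overlap).
Mateo starts before Marcus ends → Marcus and Mateo overlap.

Marcus & Mateo, Marcus & Sana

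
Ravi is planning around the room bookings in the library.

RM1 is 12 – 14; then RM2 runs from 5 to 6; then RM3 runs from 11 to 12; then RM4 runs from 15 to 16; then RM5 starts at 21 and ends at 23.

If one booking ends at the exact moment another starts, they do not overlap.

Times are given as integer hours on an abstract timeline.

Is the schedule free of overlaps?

Sorted by start: RM2, RM3, RM1, RM4, RM5.
RM3 starts after RM2 ends, so RM2 has no further overlaps.
RM1 starts exactly when RM3 ends (back-to-back, no overlap), so RM3 has no further overlaps.
RM4 starts after RM1 ends, so RM1 has no further overlaps.
RM5 starts after RM4 ends.
Every pair is clear; the schedule has no overlaps.

Yes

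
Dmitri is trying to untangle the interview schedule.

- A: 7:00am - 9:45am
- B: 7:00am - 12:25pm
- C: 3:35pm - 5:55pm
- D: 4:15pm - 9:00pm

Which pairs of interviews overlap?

Sorted by start: A, B, C, D.
B starts before A ends → A and B overlap.
C starts after A ends; A is clear from here.
C starts after B ends; B is clear from here.
D starts before C ends → C and D overlap.

A & B, C & D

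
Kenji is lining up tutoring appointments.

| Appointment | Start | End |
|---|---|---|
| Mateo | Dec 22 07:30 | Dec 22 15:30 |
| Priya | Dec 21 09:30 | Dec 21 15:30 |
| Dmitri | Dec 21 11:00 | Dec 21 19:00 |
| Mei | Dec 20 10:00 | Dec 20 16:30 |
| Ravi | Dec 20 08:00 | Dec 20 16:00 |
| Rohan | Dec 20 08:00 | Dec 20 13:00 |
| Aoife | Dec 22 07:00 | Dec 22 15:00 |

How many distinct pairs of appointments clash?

Two intervals overlap when each starts before the other ends.
Sorted by start: Rohan, Ravi, Mei, Priya, Dmitri, Aoife, Mateo.
Ravi starts before Rohan ends → Rohan and Ravi overlap.
Mei starts before Rohan ends → Rohan and Mei overlap.
Priya starts after Rohan ends — done with Rohan.
Mei starts before Ravi ends → Ravi and Mei overlap.
Priya starts after Ravi ends — done with Ravi.
Priya starts after Mei ends — done with Mei.
Dmitri starts before Priya ends → Priya and Dmitri overlap.
Aoife starts after Priya ends — done with Priya.
Aoife starts after Dmitri ends — done with Dmitri.
Mateo starts before Aoife ends → Aoife and Mateo overlap.
Overlapping pairs: Aoife & Mateo, Dmitri & Priya, Mei & Ravi, Mei & Rohan, Ravi & Rohan — 5 in total.

5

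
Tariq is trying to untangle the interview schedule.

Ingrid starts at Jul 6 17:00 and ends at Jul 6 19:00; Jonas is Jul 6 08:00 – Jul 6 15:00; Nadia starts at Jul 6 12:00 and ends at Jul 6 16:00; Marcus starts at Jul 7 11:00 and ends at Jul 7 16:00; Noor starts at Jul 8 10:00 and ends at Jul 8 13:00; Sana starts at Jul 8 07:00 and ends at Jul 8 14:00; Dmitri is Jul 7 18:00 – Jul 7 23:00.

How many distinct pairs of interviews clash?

2

Sorted by start: Jonas, Nadia, Ingrid, Marcus, Dmitri, Sana, Noor.
Nadia starts before Jonas ends → Jonas and Nadia overlap.
Ingrid starts after Jonas ends, so nothing later overlaps Jonas either.
Ingrid starts after Nadia ends, so nothing later overlaps Nadia either.
Marcus starts after Ingrid ends, so nothing later overlaps Ingrid either.
Dmitri starts after Marcus ends, so nothing later overlaps Marcus either.
Sana starts after Dmitri ends, so nothing later overlaps Dmitri either.
Noor starts before Sana ends → Sana and Noor overlap.
Overlapping pairs: Jonas & Nadia, Noor & Sana — 2 in total.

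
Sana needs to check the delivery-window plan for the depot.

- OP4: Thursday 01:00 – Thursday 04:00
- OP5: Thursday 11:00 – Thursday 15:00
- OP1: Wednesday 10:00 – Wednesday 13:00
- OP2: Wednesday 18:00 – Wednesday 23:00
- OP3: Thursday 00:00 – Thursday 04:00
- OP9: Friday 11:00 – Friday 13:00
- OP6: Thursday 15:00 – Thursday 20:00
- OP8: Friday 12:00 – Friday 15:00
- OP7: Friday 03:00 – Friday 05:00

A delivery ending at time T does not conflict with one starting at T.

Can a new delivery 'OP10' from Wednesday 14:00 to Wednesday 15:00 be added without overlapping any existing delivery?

OP1: ends Wednesday 13:00 at or before OP10 starts Wednesday 14:00 → clear.
OP2: starts Wednesday 18:00 at or after OP10 ends Wednesday 15:00 → clear.
OP3: starts Thursday 00:00 at or after OP10 ends Wednesday 15:00 → clear.
OP4: starts Thursday 01:00 at or after OP10 ends Wednesday 15:00 → clear.
OP5: starts Thursday 11:00 at or after OP10 ends Wednesday 15:00 → clear.
OP6: starts Thursday 15:00 at or after OP10 ends Wednesday 15:00 → clear.
OP7: starts Friday 03:00 at or after OP10 ends Wednesday 15:00 → clear.
OP9: starts Friday 11:00 at or after OP10 ends Wednesday 15:00 → clear.
OP8: starts Friday 12:00 at or after OP10 ends Wednesday 15:00 → clear.

Yes — the slot is free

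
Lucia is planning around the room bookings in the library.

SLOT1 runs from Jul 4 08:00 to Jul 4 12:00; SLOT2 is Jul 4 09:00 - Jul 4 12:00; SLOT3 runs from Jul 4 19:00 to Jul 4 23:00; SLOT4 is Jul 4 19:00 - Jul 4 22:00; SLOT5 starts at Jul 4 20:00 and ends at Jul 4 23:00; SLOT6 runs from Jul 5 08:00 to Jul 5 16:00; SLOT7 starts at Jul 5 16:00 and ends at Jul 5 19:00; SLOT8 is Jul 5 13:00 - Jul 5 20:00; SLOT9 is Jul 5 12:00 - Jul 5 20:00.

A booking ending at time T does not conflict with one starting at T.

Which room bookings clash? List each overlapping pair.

SLOT1 & SLOT2, SLOT3 & SLOT4, SLOT3 & SLOT5, SLOT4 & SLOT5, SLOT6 & SLOT8, SLOT6 & SLOT9, SLOT7 & SLOT8, SLOT7 & SLOT9, SLOT8 & SLOT9

Sorted by start: SLOT1, SLOT2, SLOT3, SLOT4, SLOT5, SLOT6, SLOT9, SLOT8, SLOT7.
SLOT2 starts before SLOT1 ends → SLOT1 and SLOT2 overlap.
SLOT3 starts after SLOT1 ends, so SLOT1 has no further overlaps.
SLOT3 starts after SLOT2 ends, so SLOT2 has no further overlaps.
SLOT4 starts before SLOT3 ends → SLOT3 and SLOT4 overlap.
SLOT5 starts before SLOT3 ends → SLOT3 and SLOT5 overlap.
SLOT6 starts after SLOT3 ends, so SLOT3 has no further overlaps.
SLOT5 starts before SLOT4 ends → SLOT4 and SLOT5 overlap.
SLOT6 starts after SLOT4 ends, so SLOT4 has no further overlaps.
SLOT6 starts after SLOT5 ends, so SLOT5 has no further overlaps.
SLOT9 starts before SLOT6 ends → SLOT6 and SLOT9 overlap.
SLOT8 starts before SLOT6 ends → SLOT6 and SLOT8 overlap.
SLOT7 starts exactly when SLOT6 ends (back-to-back, no overlap).
SLOT8 starts before SLOT9 ends → SLOT9 and SLOT8 overlap.
SLOT7 starts before SLOT9 ends → SLOT9 and SLOT7 overlap.
SLOT7 starts before SLOT8 ends → SLOT8 and SLOT7 overlap.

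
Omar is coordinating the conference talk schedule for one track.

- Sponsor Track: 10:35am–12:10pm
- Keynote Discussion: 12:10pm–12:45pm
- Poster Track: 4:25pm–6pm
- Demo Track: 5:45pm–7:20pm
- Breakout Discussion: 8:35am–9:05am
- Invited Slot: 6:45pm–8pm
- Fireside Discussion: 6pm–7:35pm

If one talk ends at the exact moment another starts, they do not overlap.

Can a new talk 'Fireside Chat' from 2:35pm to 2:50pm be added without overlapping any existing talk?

Breakout Discussion: ends 9:05am at or before Fireside Chat starts 2:35pm → clear.
Sponsor Track: ends 12:10pm at or before Fireside Chat starts 2:35pm → clear.
Keynote Discussion: ends 12:45pm at or before Fireside Chat starts 2:35pm → clear.
Poster Track: starts 4:25pm at or after Fireside Chat ends 2:50pm → clear.
Demo Track: starts 5:45pm at or after Fireside Chat ends 2:50pm → clear.
Fireside Discussion: starts 6pm at or after Fireside Chat ends 2:50pm → clear.
Invited Slot: starts 6:45pm at or after Fireside Chat ends 2:50pm → clear.

Yes — the slot is free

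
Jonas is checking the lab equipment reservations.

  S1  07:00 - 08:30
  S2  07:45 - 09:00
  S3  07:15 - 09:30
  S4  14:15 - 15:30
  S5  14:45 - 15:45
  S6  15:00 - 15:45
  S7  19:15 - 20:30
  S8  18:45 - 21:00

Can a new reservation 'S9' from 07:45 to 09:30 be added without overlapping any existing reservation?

No — it overlaps S1, S2, S3

S1: starts 07:00 before S9 ends 09:30, and ends 08:30 after S9 starts 07:45 → overlap.
S3: starts 07:15 before S9 ends 09:30, and ends 09:30 after S9 starts 07:45 → overlap.
S2: starts 07:45 before S9 ends 09:30, and ends 09:00 after S9 starts 07:45 → overlap.
S4: starts 14:15 at or after S9 ends 09:30 → clear.
S5: starts 14:45 at or after S9 ends 09:30 → clear.
S6: starts 15:00 at or after S9 ends 09:30 → clear.
S8: starts 18:45 at or after S9 ends 09:30 → clear.
S7: starts 19:15 at or after S9 ends 09:30 → clear.
S9 overlaps S1, S2, S3.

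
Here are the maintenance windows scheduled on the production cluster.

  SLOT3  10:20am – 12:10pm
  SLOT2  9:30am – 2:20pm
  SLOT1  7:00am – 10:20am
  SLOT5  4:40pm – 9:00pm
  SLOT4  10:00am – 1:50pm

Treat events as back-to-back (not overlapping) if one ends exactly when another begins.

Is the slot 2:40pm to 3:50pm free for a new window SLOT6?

SLOT1: ends 10:20am at or before SLOT6 starts 2:40pm → clear.
SLOT2: ends 2:20pm at or before SLOT6 starts 2:40pm → clear.
SLOT4: ends 1:50pm at or before SLOT6 starts 2:40pm → clear.
SLOT3: ends 12:10pm at or before SLOT6 starts 2:40pm → clear.
SLOT5: starts 4:40pm at or after SLOT6 ends 3:50pm → clear.

Yes — the slot is free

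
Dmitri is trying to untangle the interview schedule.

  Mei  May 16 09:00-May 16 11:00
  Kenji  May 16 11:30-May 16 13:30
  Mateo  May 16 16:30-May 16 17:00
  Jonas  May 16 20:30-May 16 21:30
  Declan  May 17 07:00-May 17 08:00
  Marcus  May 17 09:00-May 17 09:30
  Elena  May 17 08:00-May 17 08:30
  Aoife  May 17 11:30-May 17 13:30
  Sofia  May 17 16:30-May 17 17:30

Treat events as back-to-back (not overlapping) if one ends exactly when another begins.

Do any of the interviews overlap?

Two intervals overlap when each starts before the other ends.
Sorted by start: Mei, Kenji, Mateo, Jonas, Declan, Elena, Marcus, Aoife, Sofia.
Kenji starts after Mei ends, so Mei has no further overlaps.
Mateo starts after Kenji ends, so Kenji has no further overlaps.
Jonas starts after Mateo ends, so Mateo has no further overlaps.
Declan starts after Jonas ends, so Jonas has no further overlaps.
Elena starts exactly when Declan ends (back-to-back, no overlap), so Declan has no further overlaps.
Marcus starts after Elena ends, so Elena has no further overlaps.
Aoife starts after Marcus ends, so Marcus has no further overlaps.
Sofia starts after Aoife ends.
Every pair is clear; the schedule has no overlaps.

No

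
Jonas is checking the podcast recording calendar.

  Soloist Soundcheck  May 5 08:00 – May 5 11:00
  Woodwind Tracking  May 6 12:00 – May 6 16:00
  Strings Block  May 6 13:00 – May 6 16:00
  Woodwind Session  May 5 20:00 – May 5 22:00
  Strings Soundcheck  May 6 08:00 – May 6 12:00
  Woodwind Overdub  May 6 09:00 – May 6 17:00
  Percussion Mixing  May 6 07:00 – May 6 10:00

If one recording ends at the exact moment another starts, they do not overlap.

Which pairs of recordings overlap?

Sorted by start: Soloist Soundcheck, Woodwind Session, Percussion Mixing, Strings Soundcheck, Woodwind Overdub, Woodwind Tracking, Strings Block.
Woodwind Session starts after Soloist Soundcheck ends; Soloist Soundcheck is clear from here.
Percussion Mixing starts after Woodwind Session ends; Woodwind Session is clear from here.
Strings Soundcheck starts before Percussion Mixing ends → Percussion Mixing and Strings Soundcheck overlap.
Woodwind Overdub starts before Percussion Mixing ends → Percussion Mixing and Woodwind Overdub overlap.
Woodwind Tracking starts after Percussion Mixing ends; Percussion Mixing is clear from here.
Woodwind Overdub starts before Strings Soundcheck ends → Strings Soundcheck and Woodwind Overdub overlap.
Woodwind Tracking starts exactly when Strings Soundcheck ends (back-to-back, no overlap); Strings Soundcheck is clear from here.
Woodwind Tracking starts before Woodwind Overdub ends → Woodwind Overdub and Woodwind Tracking overlap.
Strings Block starts before Woodwind Overdub ends → Woodwind Overdub and Strings Block overlap.
Strings Block starts before Woodwind Tracking ends → Woodwind Tracking and Strings Block overlap.

Percussion Mixing & Strings Soundcheck, Percussion Mixing & Woodwind Overdub, Strings Block & Woodwind Overdub, Strings Block & Woodwind Tracking, Strings Soundcheck & Woodwind Overdub, Woodwind Overdub & Woodwind Tracking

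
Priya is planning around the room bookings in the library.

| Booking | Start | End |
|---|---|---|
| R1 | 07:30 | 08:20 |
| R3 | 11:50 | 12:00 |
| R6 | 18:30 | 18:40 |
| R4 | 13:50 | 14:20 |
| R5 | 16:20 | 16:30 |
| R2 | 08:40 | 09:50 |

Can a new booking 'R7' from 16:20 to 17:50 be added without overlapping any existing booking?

No — it overlaps R5

R1: ends 08:20 at or before R7 starts 16:20 → clear.
R2: ends 09:50 at or before R7 starts 16:20 → clear.
R3: ends 12:00 at or before R7 starts 16:20 → clear.
R4: ends 14:20 at or before R7 starts 16:20 → clear.
R5: starts 16:20 before R7 ends 17:50, and ends 16:30 after R7 starts 16:20 → overlap.
R6: starts 18:30 at or after R7 ends 17:50 → clear.
R7 overlaps R5.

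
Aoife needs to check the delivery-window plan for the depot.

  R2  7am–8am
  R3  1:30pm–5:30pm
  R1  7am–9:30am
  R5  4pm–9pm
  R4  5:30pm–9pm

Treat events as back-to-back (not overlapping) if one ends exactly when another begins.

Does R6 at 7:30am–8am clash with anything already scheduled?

R1: starts 7am before R6 ends 8am, and ends 9:30am after R6 starts 7:30am → overlap.
R2: starts 7am before R6 ends 8am, and ends 8am after R6 starts 7:30am → overlap.
R3: starts 1:30pm at or after R6 ends 8am → clear.
R5: starts 4pm at or after R6 ends 8am → clear.
R4: starts 5:30pm at or after R6 ends 8am → clear.
R6 overlaps R1, R2.

Yes — it overlaps R1, R2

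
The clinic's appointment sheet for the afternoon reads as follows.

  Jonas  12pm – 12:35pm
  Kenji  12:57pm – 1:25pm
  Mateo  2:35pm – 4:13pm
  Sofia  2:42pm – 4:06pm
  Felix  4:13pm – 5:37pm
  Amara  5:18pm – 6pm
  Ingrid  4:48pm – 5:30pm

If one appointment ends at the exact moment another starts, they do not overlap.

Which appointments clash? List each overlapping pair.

Sorted by start: Jonas, Kenji, Mateo, Sofia, Felix, Ingrid, Amara.
Kenji starts after Jonas ends — done with Jonas.
Mateo starts after Kenji ends — done with Kenji.
Sofia starts before Mateo ends → Mateo and Sofia overlap.
Felix starts exactly when Mateo ends (back-to-back, no overlap) — done with Mateo.
Felix starts after Sofia ends — done with Sofia.
Ingrid starts before Felix ends → Felix and Ingrid overlap.
Amara starts before Felix ends → Felix and Amara overlap.
Amara starts before Ingrid ends → Ingrid and Amara overlap.

Amara & Felix, Amara & Ingrid, Felix & Ingrid, Mateo & Sofia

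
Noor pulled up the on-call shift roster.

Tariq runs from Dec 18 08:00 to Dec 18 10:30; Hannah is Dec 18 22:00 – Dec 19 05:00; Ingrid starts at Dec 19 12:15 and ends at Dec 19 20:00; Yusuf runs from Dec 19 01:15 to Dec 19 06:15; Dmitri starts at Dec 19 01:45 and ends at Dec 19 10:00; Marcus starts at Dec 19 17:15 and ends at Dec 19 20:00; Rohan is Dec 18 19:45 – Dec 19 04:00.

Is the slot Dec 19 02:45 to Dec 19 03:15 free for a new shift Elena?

Tariq: ends Dec 18 10:30 at or before Elena starts Dec 19 02:45 → clear.
Rohan: starts Dec 18 19:45 before Elena ends Dec 19 03:15, and ends Dec 19 04:00 after Elena starts Dec 19 02:45 → overlap.
Hannah: starts Dec 18 22:00 before Elena ends Dec 19 03:15, and ends Dec 19 05:00 after Elena starts Dec 19 02:45 → overlap.
Yusuf: starts Dec 19 01:15 before Elena ends Dec 19 03:15, and ends Dec 19 06:15 after Elena starts Dec 19 02:45 → overlap.
Dmitri: starts Dec 19 01:45 before Elena ends Dec 19 03:15, and ends Dec 19 10:00 after Elena starts Dec 19 02:45 → overlap.
Ingrid: starts Dec 19 12:15 at or after Elena ends Dec 19 03:15 → clear.
Marcus: starts Dec 19 17:15 at or after Elena ends Dec 19 03:15 → clear.
Elena overlaps Hannah, Dmitri, Rohan, Yusuf.

No — it overlaps Dmitri, Hannah, Rohan, Yusuf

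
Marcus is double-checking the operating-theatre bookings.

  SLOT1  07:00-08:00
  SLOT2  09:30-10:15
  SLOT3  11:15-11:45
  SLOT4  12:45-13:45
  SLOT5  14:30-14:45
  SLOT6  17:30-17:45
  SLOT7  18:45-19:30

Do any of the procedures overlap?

Sorted by start: SLOT1, SLOT2, SLOT3, SLOT4, SLOT5, SLOT6, SLOT7.
SLOT2 starts after SLOT1 ends; SLOT1 is clear from here.
SLOT3 starts after SLOT2 ends; SLOT2 is clear from here.
SLOT4 starts after SLOT3 ends; SLOT3 is clear from here.
SLOT5 starts after SLOT4 ends; SLOT4 is clear from here.
SLOT6 starts after SLOT5 ends; SLOT5 is clear from here.
SLOT7 starts after SLOT6 ends.
Every pair is clear; the schedule has no overlaps.

No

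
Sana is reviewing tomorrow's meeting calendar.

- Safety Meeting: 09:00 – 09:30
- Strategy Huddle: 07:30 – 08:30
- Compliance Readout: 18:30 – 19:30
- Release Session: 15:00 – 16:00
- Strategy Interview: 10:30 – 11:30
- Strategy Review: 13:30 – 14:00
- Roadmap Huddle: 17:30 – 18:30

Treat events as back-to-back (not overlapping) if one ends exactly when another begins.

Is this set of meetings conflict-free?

Check each pair: they overlap iff neither finishes before the other starts.
Sorted by start: Strategy Huddle, Safety Meeting, Strategy Interview, Strategy Review, Release Session, Roadmap Huddle, Compliance Readout.
Safety Meeting starts after Strategy Huddle ends, so Strategy Huddle has no further overlaps.
Strategy Interview starts after Safety Meeting ends, so Safety Meeting has no further overlaps.
Strategy Review starts after Strategy Interview ends, so Strategy Interview has no further overlaps.
Release Session starts after Strategy Review ends, so Strategy Review has no further overlaps.
Roadmap Huddle starts after Release Session ends, so Release Session has no further overlaps.
Compliance Readout starts exactly when Roadmap Huddle ends (back-to-back, no overlap).
Every pair is clear; the schedule has no overlaps.

Yes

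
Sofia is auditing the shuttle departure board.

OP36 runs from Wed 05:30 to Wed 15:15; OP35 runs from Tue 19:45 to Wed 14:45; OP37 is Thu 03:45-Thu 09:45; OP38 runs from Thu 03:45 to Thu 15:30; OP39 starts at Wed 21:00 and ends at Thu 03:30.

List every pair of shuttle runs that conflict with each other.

OP35 & OP36, OP37 & OP38

Two intervals overlap when each starts before the other ends.
Sorted by start: OP35, OP36, OP39, OP37, OP38.
OP36 starts before OP35 ends → OP35 and OP36 overlap.
OP39 starts after OP35 ends, so OP35 has no further overlaps.
OP39 starts after OP36 ends, so OP36 has no further overlaps.
OP37 starts after OP39 ends, so OP39 has no further overlaps.
OP38 starts before OP37 ends → OP37 and OP38 overlap.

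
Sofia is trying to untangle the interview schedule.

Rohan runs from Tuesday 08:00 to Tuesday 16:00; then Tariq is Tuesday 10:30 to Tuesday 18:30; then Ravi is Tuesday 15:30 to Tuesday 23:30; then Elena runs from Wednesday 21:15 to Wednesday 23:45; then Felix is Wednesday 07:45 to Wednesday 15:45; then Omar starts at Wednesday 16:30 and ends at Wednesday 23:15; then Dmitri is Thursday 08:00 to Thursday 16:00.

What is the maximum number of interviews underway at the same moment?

Sort all start/end points and keep a running count:
Tuesday 08:00 start Rohan → 1
Tuesday 10:30 start Tariq → 2
Tuesday 15:30 start Ravi → 3
Tuesday 16:00 end Rohan → 2
Tuesday 18:30 end Tariq → 1
Tuesday 23:30 end Ravi → 0
Wednesday 07:45 start Felix → 1
Wednesday 15:45 end Felix → 0
Wednesday 16:30 start Omar → 1
Wednesday 21:15 start Elena → 2
Wednesday 23:15 end Omar → 1
Wednesday 23:45 end Elena → 0
Thursday 08:00 start Dmitri → 1
Thursday 16:00 end Dmitri → 0
Peak is 3, at Tuesday 15:30 (Ravi, Rohan, Tariq).

3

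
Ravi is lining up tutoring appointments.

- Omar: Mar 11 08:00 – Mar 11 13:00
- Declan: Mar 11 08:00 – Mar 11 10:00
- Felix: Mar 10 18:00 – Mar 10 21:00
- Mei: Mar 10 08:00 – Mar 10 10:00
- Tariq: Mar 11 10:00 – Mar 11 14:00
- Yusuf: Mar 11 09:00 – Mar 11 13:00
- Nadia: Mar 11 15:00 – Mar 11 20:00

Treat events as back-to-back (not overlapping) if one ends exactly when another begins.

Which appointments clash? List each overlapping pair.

Declan & Omar, Declan & Yusuf, Omar & Tariq, Omar & Yusuf, Tariq & Yusuf

Sorted by start: Mei, Felix, Declan, Omar, Yusuf, Tariq, Nadia.
Felix starts after Mei ends — done with Mei.
Declan starts after Felix ends — done with Felix.
Omar starts before Declan ends → Declan and Omar overlap.
Yusuf starts before Declan ends → Declan and Yusuf overlap.
Tariq starts exactly when Declan ends (back-to-back, no overlap) — done with Declan.
Yusuf starts before Omar ends → Omar and Yusuf overlap.
Tariq starts before Omar ends → Omar and Tariq overlap.
Nadia starts after Omar ends.
Tariq starts before Yusuf ends → Yusuf and Tariq overlap.
Nadia starts after Yusuf ends.
Nadia starts after Tariq ends.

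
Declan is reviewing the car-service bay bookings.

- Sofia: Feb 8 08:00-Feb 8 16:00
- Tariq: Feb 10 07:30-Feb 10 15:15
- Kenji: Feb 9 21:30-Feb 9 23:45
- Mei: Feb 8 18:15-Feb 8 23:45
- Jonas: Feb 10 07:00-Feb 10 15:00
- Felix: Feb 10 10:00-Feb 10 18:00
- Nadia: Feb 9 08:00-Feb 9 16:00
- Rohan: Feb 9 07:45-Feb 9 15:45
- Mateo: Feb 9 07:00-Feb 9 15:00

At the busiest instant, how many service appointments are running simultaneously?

Walk through starts and ends in time order (an end at T is processed before a start at T):
Feb 8 08:00 start Sofia → 1
Feb 8 16:00 end Sofia → 0
Feb 8 18:15 start Mei → 1
Feb 8 23:45 end Mei → 0
Feb 9 07:00 start Mateo → 1
Feb 9 07:45 start Rohan → 2
Feb 9 08:00 start Nadia → 3
Feb 9 15:00 end Mateo → 2
Feb 9 15:45 end Rohan → 1
Feb 9 16:00 end Nadia → 0
Feb 9 21:30 start Kenji → 1
Feb 9 23:45 end Kenji → 0
Feb 10 07:00 start Jonas → 1
Feb 10 07:30 start Tariq → 2
Feb 10 10:00 start Felix → 3
Feb 10 15:00 end Jonas → 2
Feb 10 15:15 end Tariq → 1
Feb 10 18:00 end Felix → 0
Peak is 3, at Feb 9 08:00 (Mateo, Nadia, Rohan).

3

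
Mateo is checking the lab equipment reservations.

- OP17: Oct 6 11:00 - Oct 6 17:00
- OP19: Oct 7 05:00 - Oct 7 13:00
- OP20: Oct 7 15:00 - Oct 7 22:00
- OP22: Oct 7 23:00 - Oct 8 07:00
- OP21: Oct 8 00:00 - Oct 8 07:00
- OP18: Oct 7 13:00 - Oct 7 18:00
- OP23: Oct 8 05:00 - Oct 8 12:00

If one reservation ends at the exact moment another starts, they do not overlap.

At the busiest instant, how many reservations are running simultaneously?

Walk through starts and ends in time order (an end at T is processed before a start at T):
Oct 6 11:00 start OP17 → 1
Oct 6 17:00 end OP17 → 0
Oct 7 05:00 start OP19 → 1
Oct 7 13:00 end OP19 → 0
Oct 7 13:00 start OP18 → 1
Oct 7 15:00 start OP20 → 2
Oct 7 18:00 end OP18 → 1
Oct 7 22:00 end OP20 → 0
Oct 7 23:00 start OP22 → 1
Oct 8 00:00 start OP21 → 2
Oct 8 05:00 start OP23 → 3
Oct 8 07:00 end OP21 → 2
Oct 8 07:00 end OP22 → 1
Oct 8 12:00 end OP23 → 0
Peak is 3, at Oct 8 05:00 (OP21, OP22, OP23).

3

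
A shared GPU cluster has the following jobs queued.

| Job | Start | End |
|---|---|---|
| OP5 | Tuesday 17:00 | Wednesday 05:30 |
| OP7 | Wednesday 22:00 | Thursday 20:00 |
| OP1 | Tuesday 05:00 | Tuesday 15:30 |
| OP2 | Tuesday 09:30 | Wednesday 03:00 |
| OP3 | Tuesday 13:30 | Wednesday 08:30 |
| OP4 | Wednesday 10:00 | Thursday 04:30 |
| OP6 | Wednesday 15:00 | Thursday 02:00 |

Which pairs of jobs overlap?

Two intervals overlap when each starts before the other ends.
Sorted by start: OP1, OP2, OP3, OP5, OP4, OP6, OP7.
OP2 starts before OP1 ends → OP1 and OP2 overlap.
OP3 starts before OP1 ends → OP1 and OP3 overlap.
OP5 starts after OP1 ends, so nothing later overlaps OP1 either.
OP3 starts before OP2 ends → OP2 and OP3 overlap.
OP5 starts before OP2 ends → OP2 and OP5 overlap.
OP4 starts after OP2 ends, so nothing later overlaps OP2 either.
OP5 starts before OP3 ends → OP3 and OP5 overlap.
OP4 starts after OP3 ends, so nothing later overlaps OP3 either.
OP4 starts after OP5 ends, so nothing later overlaps OP5 either.
OP6 starts before OP4 ends → OP4 and OP6 overlap.
OP7 starts before OP4 ends → OP4 and OP7 overlap.
OP7 starts before OP6 ends → OP6 and OP7 overlap.

OP1 & OP2, OP1 & OP3, OP2 & OP3, OP2 & OP5, OP3 & OP5, OP4 & OP6, OP4 & OP7, OP6 & OP7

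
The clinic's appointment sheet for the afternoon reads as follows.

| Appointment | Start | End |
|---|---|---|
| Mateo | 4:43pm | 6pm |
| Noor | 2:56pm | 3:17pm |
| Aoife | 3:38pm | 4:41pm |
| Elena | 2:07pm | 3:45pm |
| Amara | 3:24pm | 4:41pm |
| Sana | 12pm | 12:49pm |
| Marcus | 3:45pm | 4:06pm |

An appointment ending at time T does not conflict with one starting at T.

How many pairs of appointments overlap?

Sorted by start: Sana, Elena, Noor, Amara, Aoife, Marcus, Mateo.
Elena starts after Sana ends — done with Sana.
Noor starts before Elena ends → Elena and Noor overlap.
Amara starts before Elena ends → Elena and Amara overlap.
Aoife starts before Elena ends → Elena and Aoife overlap.
Marcus starts exactly when Elena ends (back-to-back, no overlap) — done with Elena.
Amara starts after Noor ends — done with Noor.
Aoife starts before Amara ends → Amara and Aoife overlap.
Marcus starts before Amara ends → Amara and Marcus overlap.
Mateo starts after Amara ends.
Marcus starts before Aoife ends → Aoife and Marcus overlap.
Mateo starts after Aoife ends.
Mateo starts after Marcus ends.
Overlapping pairs: Amara & Aoife, Amara & Elena, Amara & Marcus, Aoife & Elena, Aoife & Marcus, Elena & Noor — 6 in total.

6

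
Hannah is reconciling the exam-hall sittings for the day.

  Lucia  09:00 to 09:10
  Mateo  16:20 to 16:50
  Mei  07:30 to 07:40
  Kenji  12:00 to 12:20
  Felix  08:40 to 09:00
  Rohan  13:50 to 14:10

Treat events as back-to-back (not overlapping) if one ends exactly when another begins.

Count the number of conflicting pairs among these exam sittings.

0

Sorted by start: Mei, Felix, Lucia, Kenji, Rohan, Mateo.
Felix starts after Mei ends — done with Mei.
Lucia starts exactly when Felix ends (back-to-back, no overlap) — done with Felix.
Kenji starts after Lucia ends — done with Lucia.
Rohan starts after Kenji ends — done with Kenji.
Mateo starts after Rohan ends.
No pair overlaps.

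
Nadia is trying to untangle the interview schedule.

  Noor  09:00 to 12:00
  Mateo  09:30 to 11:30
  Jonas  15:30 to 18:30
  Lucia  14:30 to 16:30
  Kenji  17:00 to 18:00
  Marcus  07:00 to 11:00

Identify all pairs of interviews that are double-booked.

Jonas & Kenji, Jonas & Lucia, Marcus & Mateo, Marcus & Noor, Mateo & Noor

Sorted by start: Marcus, Noor, Mateo, Lucia, Jonas, Kenji.
Noor starts before Marcus ends → Marcus and Noor overlap.
Mateo starts before Marcus ends → Marcus and Mateo overlap.
Lucia starts after Marcus ends; Marcus is clear from here.
Mateo starts before Noor ends → Noor and Mateo overlap.
Lucia starts after Noor ends; Noor is clear from here.
Lucia starts after Mateo ends; Mateo is clear from here.
Jonas starts before Lucia ends → Lucia and Jonas overlap.
Kenji starts after Lucia ends.
Kenji starts before Jonas ends → Jonas and Kenji overlap.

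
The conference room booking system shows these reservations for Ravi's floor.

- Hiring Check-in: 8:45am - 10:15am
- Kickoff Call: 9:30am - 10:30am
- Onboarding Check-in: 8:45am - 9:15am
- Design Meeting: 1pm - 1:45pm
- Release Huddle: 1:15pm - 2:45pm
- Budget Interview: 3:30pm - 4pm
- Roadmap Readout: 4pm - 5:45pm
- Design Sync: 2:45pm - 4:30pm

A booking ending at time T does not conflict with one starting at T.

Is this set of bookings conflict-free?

Sorted by start: Hiring Check-in, Onboarding Check-in, Kickoff Call, Design Meeting, Release Huddle, Design Sync, Budget Interview, Roadmap Readout.
Onboarding Check-in starts before Hiring Check-in ends → Hiring Check-in and Onboarding Check-in overlap.
That's a conflict, so the schedule is not conflict-free.

No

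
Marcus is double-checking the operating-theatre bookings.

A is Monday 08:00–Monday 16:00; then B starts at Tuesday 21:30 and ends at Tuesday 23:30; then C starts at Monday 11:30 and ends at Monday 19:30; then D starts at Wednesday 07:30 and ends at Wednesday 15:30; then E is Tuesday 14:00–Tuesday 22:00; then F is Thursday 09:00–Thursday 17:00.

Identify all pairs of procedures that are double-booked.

Sorted by start: A, C, E, B, D, F.
C starts before A ends → A and C overlap.
E starts after A ends, so A has no further overlaps.
E starts after C ends, so C has no further overlaps.
B starts before E ends → E and B overlap.
D starts after E ends, so E has no further overlaps.
D starts after B ends, so B has no further overlaps.
F starts after D ends.

A & C, B & E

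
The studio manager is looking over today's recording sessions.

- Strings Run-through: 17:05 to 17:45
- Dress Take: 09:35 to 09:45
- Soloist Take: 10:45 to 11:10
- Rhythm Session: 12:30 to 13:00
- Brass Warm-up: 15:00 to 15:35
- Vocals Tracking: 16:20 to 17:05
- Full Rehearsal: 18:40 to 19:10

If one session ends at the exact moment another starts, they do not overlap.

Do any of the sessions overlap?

No

Check each pair: they overlap iff neither finishes before the other starts.
Sorted by start: Dress Take, Soloist Take, Rhythm Session, Brass Warm-up, Vocals Tracking, Strings Run-through, Full Rehearsal.
Soloist Take starts after Dress Take ends — done with Dress Take.
Rhythm Session starts after Soloist Take ends — done with Soloist Take.
Brass Warm-up starts after Rhythm Session ends — done with Rhythm Session.
Vocals Tracking starts after Brass Warm-up ends — done with Brass Warm-up.
Strings Run-through starts exactly when Vocals Tracking ends (back-to-back, no overlap) — done with Vocals Tracking.
Full Rehearsal starts after Strings Run-through ends.
Every pair is clear; the schedule has no overlaps.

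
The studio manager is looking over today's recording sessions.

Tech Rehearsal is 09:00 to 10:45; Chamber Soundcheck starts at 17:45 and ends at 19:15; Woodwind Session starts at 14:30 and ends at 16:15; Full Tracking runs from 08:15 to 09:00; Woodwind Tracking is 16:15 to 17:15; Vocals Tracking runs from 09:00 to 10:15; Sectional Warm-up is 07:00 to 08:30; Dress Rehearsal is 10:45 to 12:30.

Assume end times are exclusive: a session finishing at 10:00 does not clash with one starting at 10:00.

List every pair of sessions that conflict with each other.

Full Tracking & Sectional Warm-up, Tech Rehearsal & Vocals Tracking

Check each pair: they overlap iff neither finishes before the other starts.
Sorted by start: Sectional Warm-up, Full Tracking, Tech Rehearsal, Vocals Tracking, Dress Rehearsal, Woodwind Session, Woodwind Tracking, Chamber Soundcheck.
Full Tracking starts before Sectional Warm-up ends → Sectional Warm-up and Full Tracking overlap.
Tech Rehearsal starts after Sectional Warm-up ends, so Sectional Warm-up has no further overlaps.
Tech Rehearsal starts exactly when Full Tracking ends (back-to-back, no overlap), so Full Tracking has no further overlaps.
Vocals Tracking starts before Tech Rehearsal ends → Tech Rehearsal and Vocals Tracking overlap.
Dress Rehearsal starts exactly when Tech Rehearsal ends (back-to-back, no overlap), so Tech Rehearsal has no further overlaps.
Dress Rehearsal starts after Vocals Tracking ends, so Vocals Tracking has no further overlaps.
Woodwind Session starts after Dress Rehearsal ends, so Dress Rehearsal has no further overlaps.
Woodwind Tracking starts exactly when Woodwind Session ends (back-to-back, no overlap), so Woodwind Session has no further overlaps.
Chamber Soundcheck starts after Woodwind Tracking ends.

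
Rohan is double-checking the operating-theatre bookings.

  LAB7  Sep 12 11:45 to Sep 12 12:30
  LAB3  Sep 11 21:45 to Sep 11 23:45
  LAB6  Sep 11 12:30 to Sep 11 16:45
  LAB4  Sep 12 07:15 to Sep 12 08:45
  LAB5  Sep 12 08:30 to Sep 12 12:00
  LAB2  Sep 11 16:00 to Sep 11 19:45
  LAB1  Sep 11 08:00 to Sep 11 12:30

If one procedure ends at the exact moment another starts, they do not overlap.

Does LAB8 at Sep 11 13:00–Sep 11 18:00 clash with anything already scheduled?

Yes — it overlaps LAB2, LAB6

LAB1: ends Sep 11 12:30 at or before LAB8 starts Sep 11 13:00 → clear.
LAB6: starts Sep 11 12:30 before LAB8 ends Sep 11 18:00, and ends Sep 11 16:45 after LAB8 starts Sep 11 13:00 → overlap.
LAB2: starts Sep 11 16:00 before LAB8 ends Sep 11 18:00, and ends Sep 11 19:45 after LAB8 starts Sep 11 13:00 → overlap.
LAB3: starts Sep 11 21:45 at or after LAB8 ends Sep 11 18:00 → clear.
LAB4: starts Sep 12 07:15 at or after LAB8 ends Sep 11 18:00 → clear.
LAB5: starts Sep 12 08:30 at or after LAB8 ends Sep 11 18:00 → clear.
LAB7: starts Sep 12 11:45 at or after LAB8 ends Sep 11 18:00 → clear.
LAB8 overlaps LAB2, LAB6.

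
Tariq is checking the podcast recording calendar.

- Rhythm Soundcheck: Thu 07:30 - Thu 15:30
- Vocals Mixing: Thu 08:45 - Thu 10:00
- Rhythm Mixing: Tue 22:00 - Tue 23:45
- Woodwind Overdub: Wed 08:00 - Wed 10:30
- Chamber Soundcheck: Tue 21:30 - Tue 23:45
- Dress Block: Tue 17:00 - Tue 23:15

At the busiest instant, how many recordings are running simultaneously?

Walk through starts and ends in time order (an end at T is processed before a start at T):
Tue 17:00 start Dress Block → 1
Tue 21:30 start Chamber Soundcheck → 2
Tue 22:00 start Rhythm Mixing → 3
Tue 23:15 end Dress Block → 2
Tue 23:45 end Chamber Soundcheck → 1
Tue 23:45 end Rhythm Mixing → 0
Wed 08:00 start Woodwind Overdub → 1
Wed 10:30 end Woodwind Overdub → 0
Thu 07:30 start Rhythm Soundcheck → 1
Thu 08:45 start Vocals Mixing → 2
Thu 10:00 end Vocals Mixing → 1
Thu 15:30 end Rhythm Soundcheck → 0
Peak is 3, at Tue 22:00 (Chamber Soundcheck, Dress Block, Rhythm Mixing).

3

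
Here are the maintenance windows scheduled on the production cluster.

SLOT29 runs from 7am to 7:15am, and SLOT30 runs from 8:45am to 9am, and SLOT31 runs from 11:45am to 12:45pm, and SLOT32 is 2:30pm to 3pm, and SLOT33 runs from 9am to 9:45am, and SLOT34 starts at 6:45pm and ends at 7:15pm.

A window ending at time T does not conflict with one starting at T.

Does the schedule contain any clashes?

No

Sorted by start: SLOT29, SLOT30, SLOT33, SLOT31, SLOT32, SLOT34.
SLOT30 starts after SLOT29 ends — done with SLOT29.
SLOT33 starts exactly when SLOT30 ends (back-to-back, no overlap) — done with SLOT30.
SLOT31 starts after SLOT33 ends — done with SLOT33.
SLOT32 starts after SLOT31 ends — done with SLOT31.
SLOT34 starts after SLOT32 ends.
Every pair is clear; the schedule has no overlaps.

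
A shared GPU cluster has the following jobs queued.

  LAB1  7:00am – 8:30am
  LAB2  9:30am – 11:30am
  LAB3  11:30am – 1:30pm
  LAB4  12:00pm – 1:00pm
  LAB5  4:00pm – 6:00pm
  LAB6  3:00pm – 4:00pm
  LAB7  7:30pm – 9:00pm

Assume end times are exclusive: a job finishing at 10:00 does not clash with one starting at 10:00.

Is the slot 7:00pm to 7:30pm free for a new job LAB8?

LAB1: ends 8:30am at or before LAB8 starts 7:00pm → clear.
LAB2: ends 11:30am at or before LAB8 starts 7:00pm → clear.
LAB3: ends 1:30pm at or before LAB8 starts 7:00pm → clear.
LAB4: ends 1:00pm at or before LAB8 starts 7:00pm → clear.
LAB6: ends 4:00pm at or before LAB8 starts 7:00pm → clear.
LAB5: ends 6:00pm at or before LAB8 starts 7:00pm → clear.
LAB7: starts 7:30pm at or after LAB8 ends 7:30pm → clear.

Yes — the slot is free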